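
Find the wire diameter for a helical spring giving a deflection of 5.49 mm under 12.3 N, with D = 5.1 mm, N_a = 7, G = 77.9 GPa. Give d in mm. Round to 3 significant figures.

Required rate k = F/δ = 12.3/5.49 = 2.2404 N/mm
d = (8D³N_a·k / G)^(1/4) = (8·5.1³·7·2.2404 / (77.9×10³))^0.25
  = (0.21365)^0.25 = 0.6799 mm

0.680 mm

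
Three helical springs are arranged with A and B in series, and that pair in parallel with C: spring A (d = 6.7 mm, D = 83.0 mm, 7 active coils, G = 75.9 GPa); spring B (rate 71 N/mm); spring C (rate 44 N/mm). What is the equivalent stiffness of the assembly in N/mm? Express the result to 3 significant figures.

48.5 N/mm

k_A = Gd⁴/(8D³N_a) = (75.9×10³)(6.7⁴)/(8·83.0³·7) = 4.7766 N/mm
Springs A,B series: k_AB = 1/(1/4.7766+1/71) = 4.4755 N/mm; parallel with C: k_eq = 4.4755+44 = 48.476 N/mm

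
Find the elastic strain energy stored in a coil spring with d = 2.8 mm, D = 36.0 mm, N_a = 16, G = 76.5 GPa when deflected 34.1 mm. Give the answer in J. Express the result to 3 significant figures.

k = Gd⁴/(8D³N_a) = (76.5×10³)(2.8⁴)/(8·36.0³·16) = 0.78736 N/mm
U = ½kδ² = 0.5 × 0.78736 × 34.1² = 457.78 N·mm = 0.45778 J

0.458 J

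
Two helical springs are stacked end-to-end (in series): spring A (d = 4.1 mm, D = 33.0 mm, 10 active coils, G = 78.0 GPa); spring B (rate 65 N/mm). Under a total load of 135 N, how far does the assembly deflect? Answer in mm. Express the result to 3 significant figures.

19.7 mm

k_A = Gd⁴/(8D³N_a) = (78.0×10³)(4.1⁴)/(8·33.0³·10) = 7.6665 N/mm
Series: 1/k_eq = 1/7.6665 + 1/65 = 0.14582; k_eq = 6.8577 N/mm
δ = F/k_eq = 135/6.8577 = 19.686 mm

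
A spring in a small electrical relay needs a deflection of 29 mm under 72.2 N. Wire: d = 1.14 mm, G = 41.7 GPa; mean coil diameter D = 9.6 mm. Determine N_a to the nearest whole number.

Required rate k = F/δ = 72.2/29 = 2.4897 N/mm
N_a = Gd⁴/(8D³k) = (41.7×10³ × 1.14⁴)/(8 × 9.6³ × 2.4897)
    = 70429.6 / 17621.5 = 3.997 → 4 coils

4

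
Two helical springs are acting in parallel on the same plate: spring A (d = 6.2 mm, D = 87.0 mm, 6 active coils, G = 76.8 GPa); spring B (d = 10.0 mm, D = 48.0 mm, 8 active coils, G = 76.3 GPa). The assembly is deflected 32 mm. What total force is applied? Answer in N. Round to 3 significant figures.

3560 N

k_A = Gd⁴/(8D³N_a) = (76.8×10³)(6.2⁴)/(8·87.0³·6) = 3.5903 N/mm
k_B = Gd⁴/(8D³N_a) = (76.3×10³)(10.0⁴)/(8·48.0³·8) = 107.8 N/mm
Parallel: k_eq = 3.5903 + 107.8 = 111.39 N/mm
F = k_eq·δ = 111.39·32 = 3564.5 N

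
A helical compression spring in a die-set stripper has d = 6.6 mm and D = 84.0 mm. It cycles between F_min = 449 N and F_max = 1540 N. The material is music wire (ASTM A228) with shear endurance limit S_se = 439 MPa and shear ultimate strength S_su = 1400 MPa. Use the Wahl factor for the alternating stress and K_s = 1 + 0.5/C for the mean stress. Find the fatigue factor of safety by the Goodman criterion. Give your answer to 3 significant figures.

C = D/d = 84.0/6.6 = 12.7273; K_W = (4C−1)/(4C−4)+0.615/C = 1.1123; K_s = 1+0.5/C = 1.0393
F_a = (F_max−F_min)/2 = 545.5 N; F_m = (F_max+F_min)/2 = 994.5 N
τ_a = K_W·8F_aD/(πd³) = 1.1123 × 405.87 = 451.43 MPa
τ_m = K_s·8F_mD/(πd³) = 1.0393 × 739.93 = 769 MPa
Goodman: 1/n_f = τ_a/S_se + τ_m/S_su = 451.43/439 + 769/1400 = 1.02832 + 0.54929 = 1.5776
n_f = 1/1.5776 = 0.6339

0.634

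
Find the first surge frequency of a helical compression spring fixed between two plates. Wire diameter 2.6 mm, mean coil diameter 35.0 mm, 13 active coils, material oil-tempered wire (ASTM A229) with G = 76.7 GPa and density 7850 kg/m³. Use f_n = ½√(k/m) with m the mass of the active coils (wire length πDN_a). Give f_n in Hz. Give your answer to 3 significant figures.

57.4 Hz

k = Gd⁴/(8D³N_a) = (76.7×10³)(2.6⁴)/(8·35.0³·13) = 0.78605 N/mm = 786.05 N/m
Wire length L = πDN_a = π·35.0·13 = 1429.4 mm
m = ρ·(πd²/4)·L = 7850 × 5.3093×10⁻⁶ m² × 1.4294 m = 0.059575 kg
f_n = ½√(k/m) = 0.5·√(786.05/0.059575) = 0.5·√(13194) = 57.433 Hz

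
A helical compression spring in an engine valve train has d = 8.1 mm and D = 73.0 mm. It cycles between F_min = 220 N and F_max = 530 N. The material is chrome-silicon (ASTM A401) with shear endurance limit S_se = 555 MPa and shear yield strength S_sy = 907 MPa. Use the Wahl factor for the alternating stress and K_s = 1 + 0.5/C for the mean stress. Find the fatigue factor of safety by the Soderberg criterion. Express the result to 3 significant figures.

3.76

C = D/d = 73.0/8.1 = 9.0123; K_W = (4C−1)/(4C−4)+0.615/C = 1.1618; K_s = 1+0.5/C = 1.0555
F_a = (F_max−F_min)/2 = 155 N; F_m = (F_max+F_min)/2 = 375 N
τ_a = K_W·8F_aD/(πd³) = 1.1618 × 54.218 = 62.992 MPa
τ_m = K_s·8F_mD/(πd³) = 1.0555 × 131.17 = 138.45 MPa
Soderberg: 1/n_f = τ_a/S_se + τ_m/S_sy = 62.992/555 + 138.45/907 = 0.11350 + 0.15264 = 0.26614
n_f = 1/0.26614 = 3.757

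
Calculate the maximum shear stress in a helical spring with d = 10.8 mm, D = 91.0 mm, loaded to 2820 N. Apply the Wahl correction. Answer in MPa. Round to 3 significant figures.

609 MPa

Spring index C = D/d = 91.0/10.8 = 8.4259
K_W = (4C−1)/(4C−4) + 0.615/C = 32.704/29.704 + 0.0730 = 1.1740
τ₀ = 8FD/(πd³) = 8·2820·91.0/(π·10.8³) = 2.05296e+06/3957.5 = 518.75 MPa
τ_max = K·τ₀ = 1.1740 × 518.75 = 609.01 MPa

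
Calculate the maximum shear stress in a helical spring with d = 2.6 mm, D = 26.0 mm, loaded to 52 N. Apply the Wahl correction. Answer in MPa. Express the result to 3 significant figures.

224 MPa

Spring index C = D/d = 26.0/2.6 = 10.0000
K_W = (4C−1)/(4C−4) + 0.615/C = 39.000/36.000 + 0.0615 = 1.1448
τ₀ = 8FD/(πd³) = 8·52·26.0/(π·2.6³) = 10816/55.217 = 195.88 MPa
τ_max = K·τ₀ = 1.1448 × 195.88 = 224.25 MPa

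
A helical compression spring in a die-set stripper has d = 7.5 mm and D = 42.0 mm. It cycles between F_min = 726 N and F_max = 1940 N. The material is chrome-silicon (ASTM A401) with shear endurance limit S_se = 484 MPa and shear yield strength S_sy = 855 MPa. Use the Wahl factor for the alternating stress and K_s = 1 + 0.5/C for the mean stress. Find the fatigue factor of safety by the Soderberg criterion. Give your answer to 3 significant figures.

1.20

C = D/d = 42.0/7.5 = 5.6000; K_W = (4C−1)/(4C−4)+0.615/C = 1.2729; K_s = 1+0.5/C = 1.0893
F_a = (F_max−F_min)/2 = 607 N; F_m = (F_max+F_min)/2 = 1333 N
τ_a = K_W·8F_aD/(πd³) = 1.2729 × 153.88 = 195.87 MPa
τ_m = K_s·8F_mD/(πd³) = 1.0893 × 337.94 = 368.11 MPa
Soderberg: 1/n_f = τ_a/S_se + τ_m/S_sy = 195.87/484 + 368.11/855 = 0.40470 + 0.43054 = 0.83524
n_f = 1/0.83524 = 1.197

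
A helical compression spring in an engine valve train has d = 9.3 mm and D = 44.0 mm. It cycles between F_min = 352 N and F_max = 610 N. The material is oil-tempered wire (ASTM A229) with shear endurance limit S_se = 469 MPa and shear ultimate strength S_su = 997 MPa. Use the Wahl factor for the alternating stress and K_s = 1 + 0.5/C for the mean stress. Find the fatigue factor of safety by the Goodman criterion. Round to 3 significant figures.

7.98

C = D/d = 44.0/9.3 = 4.7312; K_W = (4C−1)/(4C−4)+0.615/C = 1.3310; K_s = 1+0.5/C = 1.1057
F_a = (F_max−F_min)/2 = 129 N; F_m = (F_max+F_min)/2 = 481 N
τ_a = K_W·8F_aD/(πd³) = 1.3310 × 17.969 = 23.917 MPa
τ_m = K_s·8F_mD/(πd³) = 1.1057 × 67.002 = 74.083 MPa
Goodman: 1/n_f = τ_a/S_se + τ_m/S_su = 23.917/469 + 74.083/997 = 0.05100 + 0.07431 = 0.1253
n_f = 1/0.1253 = 7.981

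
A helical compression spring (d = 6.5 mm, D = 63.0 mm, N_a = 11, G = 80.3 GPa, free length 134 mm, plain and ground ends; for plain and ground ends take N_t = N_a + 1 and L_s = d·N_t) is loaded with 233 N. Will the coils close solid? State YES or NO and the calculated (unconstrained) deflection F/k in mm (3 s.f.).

NO, δ = 35.8 mm

k = Gd⁴/(8D³N_a) = (80.3×10³)(6.5⁴)/(8·63.0³·11) = 6.5143 N/mm
N_t = 12; L_s = 6.5·12 = 78 mm; δ_solid = L₀ − L_s = 134 − 78 = 56 mm
δ = F/k = 233/6.5143 = 35.768 mm
δ < δ_solid → spring does not go solid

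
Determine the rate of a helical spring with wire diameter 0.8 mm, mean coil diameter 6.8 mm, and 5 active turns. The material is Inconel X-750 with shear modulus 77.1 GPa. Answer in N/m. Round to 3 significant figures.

k = Gd⁴/(8D³N_a) = (77.1×10³ × 0.8⁴) / (8 × 6.8³ × 5)
  = 31580.2 / 12577.3 = 2.5109 N/mm = 2510.9 N/m

2510 N/m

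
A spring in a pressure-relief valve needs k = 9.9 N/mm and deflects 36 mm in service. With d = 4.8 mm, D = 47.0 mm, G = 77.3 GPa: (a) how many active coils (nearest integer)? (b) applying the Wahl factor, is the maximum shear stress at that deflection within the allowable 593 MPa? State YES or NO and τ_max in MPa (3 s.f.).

(a) 5 coils; (b) YES, τ_max = 442 MPa

N_a = Gd⁴/(8D³k) = (77.3×10³)(4.8⁴)/(8·47.0³·9.9) = 4.99 → N_a = 5
Actual rate k = Gd⁴/(8D³·5) = 9.8808 N/mm
Working load F = kδ = 9.8808·36 = 355.71 N
C = 47.0/4.8 = 9.7917; K_W = (4C−1)/(4C−4)+0.615/C = 1.1481
τ_max = K_W·8FD/(πd³) = 1.1481·384.95 = 441.97 MPa
τ_max ≤ 593 MPa → acceptable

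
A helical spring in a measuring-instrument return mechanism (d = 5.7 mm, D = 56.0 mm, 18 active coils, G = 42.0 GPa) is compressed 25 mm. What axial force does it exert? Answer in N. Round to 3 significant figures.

43.8 N

k = Gd⁴/(8D³N_a) = (42.0×10³)(5.7⁴)/(8·56.0³·18) = 1.7532 N/mm
F = k·δ = 1.7532 × 25 = 43.829 N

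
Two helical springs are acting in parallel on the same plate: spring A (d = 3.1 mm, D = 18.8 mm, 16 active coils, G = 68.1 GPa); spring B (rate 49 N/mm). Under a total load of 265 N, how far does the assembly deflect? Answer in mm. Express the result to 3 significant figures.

k_A = Gd⁴/(8D³N_a) = (68.1×10³)(3.1⁴)/(8·18.8³·16) = 7.3945 N/mm
Parallel: k_eq = 7.3945 + 49 = 56.395 N/mm
δ = F/k_eq = 265/56.395 = 4.699 mm

4.70 mm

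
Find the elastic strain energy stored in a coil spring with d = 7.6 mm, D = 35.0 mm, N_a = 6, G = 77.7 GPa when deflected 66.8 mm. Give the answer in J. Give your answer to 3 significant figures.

281 J

k = Gd⁴/(8D³N_a) = (77.7×10³)(7.6⁴)/(8·35.0³·6) = 125.96 N/mm
U = ½kδ² = 0.5 × 125.96 × 66.8² = 2.8103e+05 N·mm = 281.03 J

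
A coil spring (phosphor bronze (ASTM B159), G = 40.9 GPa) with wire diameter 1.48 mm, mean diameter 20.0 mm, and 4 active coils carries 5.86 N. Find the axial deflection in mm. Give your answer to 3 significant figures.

k = Gd⁴/(8D³N_a) = (40.9×10³)(1.48⁴)/(8·20.0³·4) = 0.76653 N/mm
δ = F/k = 5.86 / 0.76653 = 7.6448 mm

7.64 mm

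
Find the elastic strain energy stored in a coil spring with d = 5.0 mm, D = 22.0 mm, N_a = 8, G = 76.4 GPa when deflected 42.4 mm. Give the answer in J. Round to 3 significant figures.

63.0 J

k = Gd⁴/(8D³N_a) = (76.4×10³)(5.0⁴)/(8·22.0³·8) = 70.069 N/mm
U = ½kδ² = 0.5 × 70.069 × 42.4² = 62984 N·mm = 62.984 J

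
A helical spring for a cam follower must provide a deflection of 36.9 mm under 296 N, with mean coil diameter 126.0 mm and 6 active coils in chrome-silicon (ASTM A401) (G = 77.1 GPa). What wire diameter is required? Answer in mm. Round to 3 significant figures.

10.0 mm

Required rate k = F/δ = 296/36.9 = 8.0217 N/mm
d = (8D³N_a·k / G)^(1/4) = (8·126.0³·6·8.0217 / (77.1×10³))^0.25
  = (9990)^0.25 = 9.9975 mm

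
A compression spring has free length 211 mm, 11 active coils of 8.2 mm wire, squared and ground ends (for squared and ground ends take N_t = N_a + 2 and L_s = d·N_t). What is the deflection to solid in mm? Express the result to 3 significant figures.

104 mm

N_t = 13; L_s = 8.2·13 = 106.6 mm
δ_solid = L₀ − L_s = 211 − 106.6 = 104.4 mm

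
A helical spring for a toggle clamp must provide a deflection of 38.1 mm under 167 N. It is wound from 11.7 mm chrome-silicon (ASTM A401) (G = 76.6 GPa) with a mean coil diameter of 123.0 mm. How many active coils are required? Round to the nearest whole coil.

22

Required rate k = F/δ = 167/38.1 = 4.3832 N/mm
N_a = Gd⁴/(8D³k) = (76.6×10³ × 11.7⁴)/(8 × 123.0³ × 4.3832)
    = 1.4354e+09 / 6.52524e+07 = 22 → 22 coils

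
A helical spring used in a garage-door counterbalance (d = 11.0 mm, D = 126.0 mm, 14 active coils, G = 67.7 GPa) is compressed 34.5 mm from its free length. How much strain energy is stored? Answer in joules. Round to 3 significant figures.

2.63 J

k = Gd⁴/(8D³N_a) = (67.7×10³)(11.0⁴)/(8·126.0³·14) = 4.4241 N/mm
U = ½kδ² = 0.5 × 4.4241 × 34.5² = 2632.9 N·mm = 2.6329 J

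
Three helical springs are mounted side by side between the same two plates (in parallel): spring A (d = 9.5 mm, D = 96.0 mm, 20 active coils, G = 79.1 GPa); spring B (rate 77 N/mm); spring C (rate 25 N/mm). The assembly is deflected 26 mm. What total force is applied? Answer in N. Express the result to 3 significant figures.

2770 N

k_A = Gd⁴/(8D³N_a) = (79.1×10³)(9.5⁴)/(8·96.0³·20) = 4.5513 N/mm
Parallel: k_eq = 4.5513 + 77 + 25 = 106.55 N/mm
F = k_eq·δ = 106.55·26 = 2770.3 N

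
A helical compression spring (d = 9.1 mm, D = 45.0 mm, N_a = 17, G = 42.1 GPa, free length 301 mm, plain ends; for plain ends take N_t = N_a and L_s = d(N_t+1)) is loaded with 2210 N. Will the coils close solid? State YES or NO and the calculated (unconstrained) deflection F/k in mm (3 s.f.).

k = Gd⁴/(8D³N_a) = (42.1×10³)(9.1⁴)/(8·45.0³·17) = 23.295 N/mm
N_t = 17; L_s = 9.1·18 = 163.8 mm; δ_solid = L₀ − L_s = 301 − 163.8 = 137.2 mm
δ = F/k = 2210/23.295 = 94.868 mm
δ < δ_solid → spring does not go solid

NO, δ = 94.9 mm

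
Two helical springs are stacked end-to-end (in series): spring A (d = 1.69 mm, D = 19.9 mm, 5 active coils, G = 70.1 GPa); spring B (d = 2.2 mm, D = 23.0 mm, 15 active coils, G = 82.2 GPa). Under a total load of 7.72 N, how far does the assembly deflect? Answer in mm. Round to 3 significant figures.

10.1 mm

k_A = Gd⁴/(8D³N_a) = (70.1×10³)(1.69⁴)/(8·19.9³·5) = 1.814 N/mm
k_B = Gd⁴/(8D³N_a) = (82.2×10³)(2.2⁴)/(8·23.0³·15) = 1.3189 N/mm
Series: 1/k_eq = 1/1.814 + 1/1.3189 = 1.3095; k_eq = 0.76366 N/mm
δ = F/k_eq = 7.72/0.76366 = 10.109 mm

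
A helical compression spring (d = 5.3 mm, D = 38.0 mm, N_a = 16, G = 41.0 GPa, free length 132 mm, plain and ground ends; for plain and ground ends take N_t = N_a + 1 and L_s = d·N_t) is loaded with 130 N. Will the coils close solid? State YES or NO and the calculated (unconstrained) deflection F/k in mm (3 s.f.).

k = Gd⁴/(8D³N_a) = (41.0×10³)(5.3⁴)/(8·38.0³·16) = 4.606 N/mm
N_t = 17; L_s = 5.3·17 = 90.1 mm; δ_solid = L₀ − L_s = 132 − 90.1 = 41.9 mm
δ = F/k = 130/4.606 = 28.224 mm
δ < δ_solid → spring does not go solid

NO, δ = 28.2 mm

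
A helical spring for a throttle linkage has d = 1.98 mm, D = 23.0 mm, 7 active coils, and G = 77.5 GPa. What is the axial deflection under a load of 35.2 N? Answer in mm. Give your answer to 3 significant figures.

k = Gd⁴/(8D³N_a) = (77.5×10³)(1.98⁴)/(8·23.0³·7) = 1.7482 N/mm
δ = F/k = 35.2 / 1.7482 = 20.135 mm

20.1 mm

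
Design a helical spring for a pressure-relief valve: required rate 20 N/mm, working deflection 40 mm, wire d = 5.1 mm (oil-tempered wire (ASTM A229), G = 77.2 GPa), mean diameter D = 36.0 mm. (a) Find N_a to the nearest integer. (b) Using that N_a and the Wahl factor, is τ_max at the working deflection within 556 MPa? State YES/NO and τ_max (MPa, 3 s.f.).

N_a = Gd⁴/(8D³k) = (77.2×10³)(5.1⁴)/(8·36.0³·20) = 6.996 → N_a = 7
Actual rate k = Gd⁴/(8D³·7) = 19.99 N/mm
Working load F = kδ = 19.99·40 = 799.58 N
C = 36.0/5.1 = 7.0588; K_W = (4C−1)/(4C−4)+0.615/C = 1.2109
τ_max = K_W·8FD/(πd³) = 1.2109·552.58 = 669.12 MPa
τ_max > 556 MPa → exceeds allowable

(a) 7 coils; (b) NO, τ_max = 669 MPa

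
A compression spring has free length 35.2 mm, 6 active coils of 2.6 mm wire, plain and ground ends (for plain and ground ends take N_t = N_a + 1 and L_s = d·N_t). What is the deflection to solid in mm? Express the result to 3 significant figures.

17.0 mm

N_t = 7; L_s = 2.6·7 = 18.2 mm
δ_solid = L₀ − L_s = 35.2 − 18.2 = 17 mm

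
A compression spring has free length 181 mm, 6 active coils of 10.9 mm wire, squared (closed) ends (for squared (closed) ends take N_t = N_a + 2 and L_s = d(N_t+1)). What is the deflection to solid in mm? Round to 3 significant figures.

82.9 mm

N_t = 8; L_s = 10.9·9 = 98.1 mm
δ_solid = L₀ − L_s = 181 − 98.1 = 82.9 mm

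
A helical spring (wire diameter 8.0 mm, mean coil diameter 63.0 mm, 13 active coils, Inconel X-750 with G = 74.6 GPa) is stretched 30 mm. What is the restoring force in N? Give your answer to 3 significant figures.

353 N

k = Gd⁴/(8D³N_a) = (74.6×10³)(8.0⁴)/(8·63.0³·13) = 11.75 N/mm
F = k·δ = 11.75 × 30 = 352.5 N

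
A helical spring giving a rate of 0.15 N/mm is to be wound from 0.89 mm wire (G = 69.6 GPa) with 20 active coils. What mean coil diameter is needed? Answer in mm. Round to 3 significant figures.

12.2 mm

D = (Gd⁴/(8N_a·k))^(1/3) = (69.6×10³·0.89⁴/(8·20·0.15))^(1/3)
  = (1819.52)^(1/3) = 12.2082 mm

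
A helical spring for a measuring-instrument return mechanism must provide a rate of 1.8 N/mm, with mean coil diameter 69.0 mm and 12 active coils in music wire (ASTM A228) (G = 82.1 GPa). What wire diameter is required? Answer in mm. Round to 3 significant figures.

d = (8D³N_a·k / G)^(1/4) = (8·69.0³·12·1.8 / (82.1×10³))^0.25
  = (691.43)^0.25 = 5.1279 mm

5.13 mm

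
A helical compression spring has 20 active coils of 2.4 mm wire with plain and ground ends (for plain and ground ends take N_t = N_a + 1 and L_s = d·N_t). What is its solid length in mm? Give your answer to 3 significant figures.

plain and ground ends: N_t = N_a + 1 = 20 + 1 = 21
L_s = d·N_t = 2.4 × 21 = 50.4 mm

50.4 mm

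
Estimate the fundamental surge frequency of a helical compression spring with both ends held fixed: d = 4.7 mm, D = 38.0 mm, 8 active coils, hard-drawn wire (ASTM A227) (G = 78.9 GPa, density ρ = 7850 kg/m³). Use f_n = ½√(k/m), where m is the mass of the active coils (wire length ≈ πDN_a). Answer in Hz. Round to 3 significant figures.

k = Gd⁴/(8D³N_a) = (78.9×10³)(4.7⁴)/(8·38.0³·8) = 10.963 N/mm = 10963 N/m
Wire length L = πDN_a = π·38.0·8 = 955.04 mm
m = ρ·(πd²/4)·L = 7850 × 17.349×10⁻⁶ m² × 0.95504 m = 0.13007 kg
f_n = ½√(k/m) = 0.5·√(10963/0.13007) = 0.5·√(84287) = 145.16 Hz

145 Hz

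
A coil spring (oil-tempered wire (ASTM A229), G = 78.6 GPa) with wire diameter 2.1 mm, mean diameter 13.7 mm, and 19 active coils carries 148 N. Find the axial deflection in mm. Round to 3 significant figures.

37.8 mm

k = Gd⁴/(8D³N_a) = (78.6×10³)(2.1⁴)/(8·13.7³·19) = 3.9111 N/mm
δ = F/k = 148 / 3.9111 = 37.841 mm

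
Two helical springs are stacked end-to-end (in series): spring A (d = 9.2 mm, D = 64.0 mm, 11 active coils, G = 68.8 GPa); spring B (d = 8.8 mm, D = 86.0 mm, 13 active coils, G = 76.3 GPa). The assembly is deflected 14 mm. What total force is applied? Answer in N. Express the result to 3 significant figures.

k_A = Gd⁴/(8D³N_a) = (68.8×10³)(9.2⁴)/(8·64.0³·11) = 21.366 N/mm
k_B = Gd⁴/(8D³N_a) = (76.3×10³)(8.8⁴)/(8·86.0³·13) = 6.9171 N/mm
Series: 1/k_eq = 1/21.366 + 1/6.9171 = 0.19137; k_eq = 5.2254 N/mm
F = k_eq·δ = 5.2254·14 = 73.156 N

73.2 N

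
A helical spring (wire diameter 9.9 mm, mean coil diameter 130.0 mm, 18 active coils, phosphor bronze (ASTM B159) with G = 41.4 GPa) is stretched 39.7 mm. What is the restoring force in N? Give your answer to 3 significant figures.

49.9 N

k = Gd⁴/(8D³N_a) = (41.4×10³)(9.9⁴)/(8·130.0³·18) = 1.257 N/mm
F = k·δ = 1.257 × 39.7 = 49.904 N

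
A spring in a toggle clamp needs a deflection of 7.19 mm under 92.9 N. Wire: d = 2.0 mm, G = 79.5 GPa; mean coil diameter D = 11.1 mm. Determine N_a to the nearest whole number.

Required rate k = F/δ = 92.9/7.19 = 12.921 N/mm
N_a = Gd⁴/(8D³k) = (79.5×10³ × 2.0⁴)/(8 × 11.1³ × 12.921)
    = 1.272e+06 / 141366 = 8.998 → 9 coils

9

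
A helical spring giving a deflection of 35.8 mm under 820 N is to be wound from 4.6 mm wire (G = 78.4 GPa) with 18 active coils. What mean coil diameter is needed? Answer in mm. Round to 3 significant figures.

Required rate k = F/δ = 820/35.8 = 22.905 N/mm
D = (Gd⁴/(8N_a·k))^(1/3) = (78.4×10³·4.6⁴/(8·18·22.905))^(1/3)
  = (10642.8)^(1/3) = 21.9964 mm

22.0 mm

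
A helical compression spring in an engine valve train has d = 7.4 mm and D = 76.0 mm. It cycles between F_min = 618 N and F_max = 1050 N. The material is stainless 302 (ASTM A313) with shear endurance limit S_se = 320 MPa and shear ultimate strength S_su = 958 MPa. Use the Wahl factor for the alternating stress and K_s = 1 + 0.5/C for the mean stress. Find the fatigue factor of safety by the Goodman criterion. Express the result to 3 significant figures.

1.24

C = D/d = 76.0/7.4 = 10.2703; K_W = (4C−1)/(4C−4)+0.615/C = 1.1408; K_s = 1+0.5/C = 1.0487
F_a = (F_max−F_min)/2 = 216 N; F_m = (F_max+F_min)/2 = 834 N
τ_a = K_W·8F_aD/(πd³) = 1.1408 × 103.16 = 117.68 MPa
τ_m = K_s·8F_mD/(πd³) = 1.0487 × 398.31 = 417.7 MPa
Goodman: 1/n_f = τ_a/S_se + τ_m/S_su = 117.68/320 + 417.7/958 = 0.36776 + 0.43602 = 0.80378
n_f = 1/0.80378 = 1.244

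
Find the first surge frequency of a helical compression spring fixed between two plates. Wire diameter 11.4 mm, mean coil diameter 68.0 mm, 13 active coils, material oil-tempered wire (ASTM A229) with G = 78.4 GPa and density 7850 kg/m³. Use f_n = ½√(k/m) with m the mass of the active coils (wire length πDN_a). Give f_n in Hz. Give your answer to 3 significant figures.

67.4 Hz

k = Gd⁴/(8D³N_a) = (78.4×10³)(11.4⁴)/(8·68.0³·13) = 40.493 N/mm = 40493 N/m
Wire length L = πDN_a = π·68.0·13 = 2777.2 mm
m = ρ·(πd²/4)·L = 7850 × 102.07×10⁻⁶ m² × 2.7772 m = 2.2252 kg
f_n = ½√(k/m) = 0.5·√(40493/2.2252) = 0.5·√(18197) = 67.448 Hz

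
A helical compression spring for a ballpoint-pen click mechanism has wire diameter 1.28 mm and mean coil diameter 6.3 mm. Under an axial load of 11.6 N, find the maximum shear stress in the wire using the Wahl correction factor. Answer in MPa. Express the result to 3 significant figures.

117 MPa

Spring index C = D/d = 6.3/1.28 = 4.9219
K_W = (4C−1)/(4C−4) + 0.615/C = 18.688/15.688 + 0.1250 = 1.3162
τ₀ = 8FD/(πd³) = 8·11.6·6.3/(π·1.28³) = 584.64/6.5884 = 88.738 MPa
τ_max = K·τ₀ = 1.3162 × 88.738 = 116.8 MPa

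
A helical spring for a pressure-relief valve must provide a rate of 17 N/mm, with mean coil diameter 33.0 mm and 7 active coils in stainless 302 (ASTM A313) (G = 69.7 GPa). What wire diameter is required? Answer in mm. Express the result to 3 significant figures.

d = (8D³N_a·k / G)^(1/4) = (8·33.0³·7·17 / (69.7×10³))^0.25
  = (490.85)^0.25 = 4.7069 mm

4.71 mm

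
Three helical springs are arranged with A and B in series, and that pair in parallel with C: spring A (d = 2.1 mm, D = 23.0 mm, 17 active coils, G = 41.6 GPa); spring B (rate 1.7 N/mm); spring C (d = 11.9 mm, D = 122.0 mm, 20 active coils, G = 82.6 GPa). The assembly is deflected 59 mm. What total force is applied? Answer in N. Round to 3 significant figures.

k_A = Gd⁴/(8D³N_a) = (41.6×10³)(2.1⁴)/(8·23.0³·17) = 0.48893 N/mm
k_C = Gd⁴/(8D³N_a) = (82.6×10³)(11.9⁴)/(8·122.0³·20) = 5.7012 N/mm
Springs A,B series: k_AB = 1/(1/0.48893+1/1.7) = 0.37972 N/mm; parallel with C: k_eq = 0.37972+5.7012 = 6.0809 N/mm
F = k_eq·δ = 6.0809·59 = 358.78 N

359 N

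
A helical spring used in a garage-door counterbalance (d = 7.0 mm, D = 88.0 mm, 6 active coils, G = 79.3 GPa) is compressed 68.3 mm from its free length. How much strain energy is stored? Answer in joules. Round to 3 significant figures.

13.6 J

k = Gd⁴/(8D³N_a) = (79.3×10³)(7.0⁴)/(8·88.0³·6) = 5.8207 N/mm
U = ½kδ² = 0.5 × 5.8207 × 68.3² = 13576 N·mm = 13.576 J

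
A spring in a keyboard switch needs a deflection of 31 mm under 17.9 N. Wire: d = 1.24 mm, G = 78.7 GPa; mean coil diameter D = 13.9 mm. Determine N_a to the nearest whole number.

15

Required rate k = F/δ = 17.9/31 = 0.57742 N/mm
N_a = Gd⁴/(8D³k) = (78.7×10³ × 1.24⁴)/(8 × 13.9³ × 0.57742)
    = 186064 / 12405.8 = 15 → 15 coils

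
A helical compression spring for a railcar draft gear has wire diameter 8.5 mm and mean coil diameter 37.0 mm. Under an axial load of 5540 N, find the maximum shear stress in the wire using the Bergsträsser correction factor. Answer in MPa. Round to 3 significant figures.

Spring index C = D/d = 37.0/8.5 = 4.3529
K_B = (4C+2)/(4C−3) = 19.412/14.412 = 1.3469
τ₀ = 8FD/(πd³) = 8·5540·37.0/(π·8.5³) = 1.63984e+06/1929.3 = 849.95 MPa
τ_max = K·τ₀ = 1.3469 × 849.95 = 1144.8 MPa

1140 MPa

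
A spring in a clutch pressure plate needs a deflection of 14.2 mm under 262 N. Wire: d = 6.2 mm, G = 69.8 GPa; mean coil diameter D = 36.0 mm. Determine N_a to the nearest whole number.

Required rate k = F/δ = 262/14.2 = 18.451 N/mm
N_a = Gd⁴/(8D³k) = (69.8×10³ × 6.2⁴)/(8 × 36.0³ × 18.451)
    = 1.03139e+08 / 6.88669e+06 = 14.98 → 15 coils

15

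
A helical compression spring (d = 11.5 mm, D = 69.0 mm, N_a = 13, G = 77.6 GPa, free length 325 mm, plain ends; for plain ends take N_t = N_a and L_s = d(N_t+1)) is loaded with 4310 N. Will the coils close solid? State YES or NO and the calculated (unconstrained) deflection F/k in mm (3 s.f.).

k = Gd⁴/(8D³N_a) = (77.6×10³)(11.5⁴)/(8·69.0³·13) = 39.726 N/mm
N_t = 13; L_s = 11.5·14 = 161 mm; δ_solid = L₀ − L_s = 325 − 161 = 164 mm
δ = F/k = 4310/39.726 = 108.49 mm
δ < δ_solid → spring does not go solid

NO, δ = 108 mm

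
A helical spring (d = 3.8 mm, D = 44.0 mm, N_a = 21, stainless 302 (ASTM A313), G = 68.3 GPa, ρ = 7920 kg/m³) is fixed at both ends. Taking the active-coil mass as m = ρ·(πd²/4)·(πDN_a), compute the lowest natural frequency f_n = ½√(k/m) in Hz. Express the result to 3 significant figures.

k = Gd⁴/(8D³N_a) = (68.3×10³)(3.8⁴)/(8·44.0³·21) = 0.99515 N/mm = 995.15 N/m
Wire length L = πDN_a = π·44.0·21 = 2902.8 mm
m = ρ·(πd²/4)·L = 7920 × 11.341×10⁻⁶ m² × 2.9028 m = 0.26074 kg
f_n = ½√(k/m) = 0.5·√(995.15/0.26074) = 0.5·√(3816.7) = 30.89 Hz

30.9 Hz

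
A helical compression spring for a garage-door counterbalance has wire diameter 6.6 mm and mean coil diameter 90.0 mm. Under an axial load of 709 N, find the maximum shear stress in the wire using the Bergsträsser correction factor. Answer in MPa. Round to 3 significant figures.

Spring index C = D/d = 90.0/6.6 = 13.6364
K_B = (4C+2)/(4C−3) = 56.545/51.545 = 1.0970
τ₀ = 8FD/(πd³) = 8·709·90.0/(π·6.6³) = 510480/903.2 = 565.19 MPa
τ_max = K·τ₀ = 1.0970 × 565.19 = 620.02 MPa

620 MPa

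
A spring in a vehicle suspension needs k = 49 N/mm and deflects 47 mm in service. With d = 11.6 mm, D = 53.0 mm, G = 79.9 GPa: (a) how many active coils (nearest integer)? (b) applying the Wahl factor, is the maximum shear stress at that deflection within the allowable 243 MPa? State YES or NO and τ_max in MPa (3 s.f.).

(a) 25 coils; (b) NO, τ_max = 266 MPa

N_a = Gd⁴/(8D³k) = (79.9×10³)(11.6⁴)/(8·53.0³·49) = 24.79 → N_a = 25
Actual rate k = Gd⁴/(8D³·25) = 48.587 N/mm
Working load F = kδ = 48.587·47 = 2283.6 N
C = 53.0/11.6 = 4.5690; K_W = (4C−1)/(4C−4)+0.615/C = 1.3447
τ_max = K_W·8FD/(πd³) = 1.3447·197.45 = 265.52 MPa
τ_max > 243 MPa → exceeds allowable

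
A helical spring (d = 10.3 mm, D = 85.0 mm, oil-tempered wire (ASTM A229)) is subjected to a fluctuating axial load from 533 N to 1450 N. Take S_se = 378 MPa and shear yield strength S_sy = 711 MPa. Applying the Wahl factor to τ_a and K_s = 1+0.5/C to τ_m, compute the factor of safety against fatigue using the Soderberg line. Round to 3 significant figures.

C = D/d = 85.0/10.3 = 8.2524; K_W = (4C−1)/(4C−4)+0.615/C = 1.1779; K_s = 1+0.5/C = 1.0606
F_a = (F_max−F_min)/2 = 458.5 N; F_m = (F_max+F_min)/2 = 991.5 N
τ_a = K_W·8F_aD/(πd³) = 1.1779 × 90.821 = 106.98 MPa
τ_m = K_s·8F_mD/(πd³) = 1.0606 × 196.4 = 208.3 MPa
Soderberg: 1/n_f = τ_a/S_se + τ_m/S_sy = 106.98/378 + 208.3/711 = 0.28302 + 0.29297 = 0.57599
n_f = 1/0.57599 = 1.736

1.74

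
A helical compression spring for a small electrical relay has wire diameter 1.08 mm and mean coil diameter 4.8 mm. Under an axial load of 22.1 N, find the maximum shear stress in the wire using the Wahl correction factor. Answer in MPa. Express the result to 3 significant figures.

Spring index C = D/d = 4.8/1.08 = 4.4444
K_W = (4C−1)/(4C−4) + 0.615/C = 16.778/13.778 + 0.1384 = 1.3561
τ₀ = 8FD/(πd³) = 8·22.1·4.8/(π·1.08³) = 848.64/3.9575 = 214.44 MPa
τ_max = K·τ₀ = 1.3561 × 214.44 = 290.8 MPa

291 MPa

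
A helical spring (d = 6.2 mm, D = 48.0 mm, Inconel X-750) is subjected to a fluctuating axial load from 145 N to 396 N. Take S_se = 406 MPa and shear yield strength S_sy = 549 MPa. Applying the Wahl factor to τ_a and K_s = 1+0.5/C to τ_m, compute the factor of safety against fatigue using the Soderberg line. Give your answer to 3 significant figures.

C = D/d = 48.0/6.2 = 7.7419; K_W = (4C−1)/(4C−4)+0.615/C = 1.1907; K_s = 1+0.5/C = 1.0646
F_a = (F_max−F_min)/2 = 125.5 N; F_m = (F_max+F_min)/2 = 270.5 N
τ_a = K_W·8F_aD/(πd³) = 1.1907 × 64.365 = 76.638 MPa
τ_m = K_s·8F_mD/(πd³) = 1.0646 × 138.73 = 147.69 MPa
Soderberg: 1/n_f = τ_a/S_se + τ_m/S_sy = 76.638/406 + 147.69/549 = 0.18876 + 0.26902 = 0.45778
n_f = 1/0.45778 = 2.184

2.18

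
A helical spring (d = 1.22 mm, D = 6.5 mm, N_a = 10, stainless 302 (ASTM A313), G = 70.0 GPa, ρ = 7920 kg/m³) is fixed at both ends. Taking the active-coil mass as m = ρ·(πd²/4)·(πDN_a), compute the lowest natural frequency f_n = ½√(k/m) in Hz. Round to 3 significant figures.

k = Gd⁴/(8D³N_a) = (70.0×10³)(1.22⁴)/(8·6.5³·10) = 7.0584 N/mm = 7058.4 N/m
Wire length L = πDN_a = π·6.5·10 = 204.2 mm
m = ρ·(πd²/4)·L = 7920 × 1.169×10⁻⁶ m² × 0.2042 m = 0.0018906 kg
f_n = ½√(k/m) = 0.5·√(7058.4/0.0018906) = 0.5·√(3.7334e+06) = 966.11 Hz

966 Hz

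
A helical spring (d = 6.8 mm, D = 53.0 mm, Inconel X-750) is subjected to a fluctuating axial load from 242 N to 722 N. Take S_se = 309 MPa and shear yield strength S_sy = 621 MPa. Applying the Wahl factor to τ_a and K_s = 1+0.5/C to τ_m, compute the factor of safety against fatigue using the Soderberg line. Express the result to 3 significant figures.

C = D/d = 53.0/6.8 = 7.7941; K_W = (4C−1)/(4C−4)+0.615/C = 1.1893; K_s = 1+0.5/C = 1.0642
F_a = (F_max−F_min)/2 = 240 N; F_m = (F_max+F_min)/2 = 482 N
τ_a = K_W·8F_aD/(πd³) = 1.1893 × 103.02 = 122.52 MPa
τ_m = K_s·8F_mD/(πd³) = 1.0642 × 206.89 = 220.16 MPa
Soderberg: 1/n_f = τ_a/S_se + τ_m/S_sy = 122.52/309 + 220.16/621 = 0.39649 + 0.35453 = 0.75102
n_f = 1/0.75102 = 1.332

1.33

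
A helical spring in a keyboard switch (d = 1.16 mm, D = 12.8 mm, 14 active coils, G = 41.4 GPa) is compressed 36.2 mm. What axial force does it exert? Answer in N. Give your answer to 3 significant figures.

11.6 N

k = Gd⁴/(8D³N_a) = (41.4×10³)(1.16⁴)/(8·12.8³·14) = 0.31914 N/mm
F = k·δ = 0.31914 × 36.2 = 11.553 N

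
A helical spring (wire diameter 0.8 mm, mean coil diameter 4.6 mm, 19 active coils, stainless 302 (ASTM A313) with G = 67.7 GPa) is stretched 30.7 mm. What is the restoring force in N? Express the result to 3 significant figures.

57.5 N

k = Gd⁴/(8D³N_a) = (67.7×10³)(0.8⁴)/(8·4.6³·19) = 1.8743 N/mm
F = k·δ = 1.8743 × 30.7 = 57.54 N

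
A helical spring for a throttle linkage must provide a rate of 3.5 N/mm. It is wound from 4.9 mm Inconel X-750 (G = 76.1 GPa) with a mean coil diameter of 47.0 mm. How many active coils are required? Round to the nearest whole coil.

N_a = Gd⁴/(8D³k) = (76.1×10³ × 4.9⁴)/(8 × 47.0³ × 3.5)
    = 4.38701e+07 / 2.90704e+06 = 15.09 → 15 coils

15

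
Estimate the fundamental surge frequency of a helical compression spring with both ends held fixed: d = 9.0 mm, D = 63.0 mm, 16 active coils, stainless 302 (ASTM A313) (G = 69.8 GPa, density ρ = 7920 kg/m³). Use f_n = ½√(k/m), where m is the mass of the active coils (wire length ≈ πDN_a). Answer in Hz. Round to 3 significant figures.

47.3 Hz

k = Gd⁴/(8D³N_a) = (69.8×10³)(9.0⁴)/(8·63.0³·16) = 14.308 N/mm = 14308 N/m
Wire length L = πDN_a = π·63.0·16 = 3166.7 mm
m = ρ·(πd²/4)·L = 7920 × 63.617×10⁻⁶ m² × 3.1667 m = 1.5956 kg
f_n = ½√(k/m) = 0.5·√(14308/1.5956) = 0.5·√(8967.7) = 47.349 Hz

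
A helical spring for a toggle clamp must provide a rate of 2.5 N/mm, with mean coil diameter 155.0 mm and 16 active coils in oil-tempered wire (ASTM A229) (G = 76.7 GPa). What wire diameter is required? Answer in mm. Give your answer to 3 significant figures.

11.2 mm

d = (8D³N_a·k / G)^(1/4) = (8·155.0³·16·2.5 / (76.7×10³))^0.25
  = (15536)^0.25 = 11.1645 mm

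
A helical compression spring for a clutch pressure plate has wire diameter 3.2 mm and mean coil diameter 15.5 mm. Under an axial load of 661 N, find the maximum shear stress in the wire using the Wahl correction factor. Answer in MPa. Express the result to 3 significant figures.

Spring index C = D/d = 15.5/3.2 = 4.8438
K_W = (4C−1)/(4C−4) + 0.615/C = 18.375/15.375 + 0.1270 = 1.3221
τ₀ = 8FD/(πd³) = 8·661·15.5/(π·3.2³) = 81964/102.94 = 796.2 MPa
τ_max = K·τ₀ = 1.3221 × 796.2 = 1052.7 MPa

1050 MPa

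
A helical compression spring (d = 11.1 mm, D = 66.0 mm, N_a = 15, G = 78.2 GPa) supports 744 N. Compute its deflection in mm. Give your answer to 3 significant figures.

21.6 mm

k = Gd⁴/(8D³N_a) = (78.2×10³)(11.1⁴)/(8·66.0³·15) = 34.41 N/mm
δ = F/k = 744 / 34.41 = 21.622 mm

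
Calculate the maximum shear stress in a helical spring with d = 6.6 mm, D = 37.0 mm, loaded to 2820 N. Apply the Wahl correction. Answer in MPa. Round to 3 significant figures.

Spring index C = D/d = 37.0/6.6 = 5.6061
K_W = (4C−1)/(4C−4) + 0.615/C = 21.424/18.424 + 0.1097 = 1.2725
τ₀ = 8FD/(πd³) = 8·2820·37.0/(π·6.6³) = 834720/903.2 = 924.19 MPa
τ_max = K·τ₀ = 1.2725 × 924.19 = 1176.1 MPa

1180 MPa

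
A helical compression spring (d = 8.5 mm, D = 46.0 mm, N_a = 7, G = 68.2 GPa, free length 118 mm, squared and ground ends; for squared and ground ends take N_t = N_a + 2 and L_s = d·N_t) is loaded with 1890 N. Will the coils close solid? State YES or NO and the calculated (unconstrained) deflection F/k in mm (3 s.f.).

NO, δ = 28.9 mm

k = Gd⁴/(8D³N_a) = (68.2×10³)(8.5⁴)/(8·46.0³·7) = 65.313 N/mm
N_t = 9; L_s = 8.5·9 = 76.5 mm; δ_solid = L₀ − L_s = 118 − 76.5 = 41.5 mm
δ = F/k = 1890/65.313 = 28.938 mm
δ < δ_solid → spring does not go solid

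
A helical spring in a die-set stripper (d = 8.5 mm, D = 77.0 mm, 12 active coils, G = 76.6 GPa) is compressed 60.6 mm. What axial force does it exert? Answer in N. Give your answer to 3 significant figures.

k = Gd⁴/(8D³N_a) = (76.6×10³)(8.5⁴)/(8·77.0³·12) = 9.1235 N/mm
F = k·δ = 9.1235 × 60.6 = 552.88 N

553 N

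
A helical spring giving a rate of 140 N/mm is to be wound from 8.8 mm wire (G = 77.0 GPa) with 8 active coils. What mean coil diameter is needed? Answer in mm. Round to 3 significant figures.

37.2 mm

D = (Gd⁴/(8N_a·k))^(1/3) = (77.0×10³·8.8⁴/(8·8·140))^(1/3)
  = (51536.3)^(1/3) = 37.2138 mm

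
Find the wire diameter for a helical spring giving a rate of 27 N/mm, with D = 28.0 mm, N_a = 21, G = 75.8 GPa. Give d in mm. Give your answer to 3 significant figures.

6.02 mm

d = (8D³N_a·k / G)^(1/4) = (8·28.0³·21·27 / (75.8×10³))^0.25
  = (1313.6)^0.25 = 6.0203 mm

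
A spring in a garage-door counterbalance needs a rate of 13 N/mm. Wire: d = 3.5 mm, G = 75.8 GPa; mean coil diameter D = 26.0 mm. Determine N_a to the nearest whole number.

N_a = Gd⁴/(8D³k) = (75.8×10³ × 3.5⁴)/(8 × 26.0³ × 13)
    = 1.13747e+07 / 1.8279e+06 = 6.223 → 6 coils

6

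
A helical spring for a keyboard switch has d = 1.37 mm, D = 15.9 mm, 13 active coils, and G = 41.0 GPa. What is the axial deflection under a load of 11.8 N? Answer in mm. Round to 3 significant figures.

34.2 mm

k = Gd⁴/(8D³N_a) = (41.0×10³)(1.37⁴)/(8·15.9³·13) = 0.34549 N/mm
δ = F/k = 11.8 / 0.34549 = 34.154 mm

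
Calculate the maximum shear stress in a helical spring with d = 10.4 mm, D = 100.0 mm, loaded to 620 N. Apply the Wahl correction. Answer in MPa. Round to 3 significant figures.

Spring index C = D/d = 100.0/10.4 = 9.6154
K_W = (4C−1)/(4C−4) + 0.615/C = 37.462/34.462 + 0.0640 = 1.1510
τ₀ = 8FD/(πd³) = 8·620·100.0/(π·10.4³) = 496000/3533.9 = 140.36 MPa
τ_max = K·τ₀ = 1.1510 × 140.36 = 161.55 MPa

162 MPa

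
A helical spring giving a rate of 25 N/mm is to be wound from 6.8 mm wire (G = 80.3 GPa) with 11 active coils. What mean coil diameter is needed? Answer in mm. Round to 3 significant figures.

D = (Gd⁴/(8N_a·k))^(1/3) = (80.3×10³·6.8⁴/(8·11·25))^(1/3)
  = (78042)^(1/3) = 42.7343 mm

42.7 mm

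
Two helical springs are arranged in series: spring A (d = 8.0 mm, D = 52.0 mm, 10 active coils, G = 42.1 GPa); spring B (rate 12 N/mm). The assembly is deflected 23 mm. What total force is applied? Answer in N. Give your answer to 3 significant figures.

k_A = Gd⁴/(8D³N_a) = (42.1×10³)(8.0⁴)/(8·52.0³·10) = 15.33 N/mm
Series: 1/k_eq = 1/15.33 + 1/12 = 0.14856; k_eq = 6.7311 N/mm
F = k_eq·δ = 6.7311·23 = 154.81 N

155 N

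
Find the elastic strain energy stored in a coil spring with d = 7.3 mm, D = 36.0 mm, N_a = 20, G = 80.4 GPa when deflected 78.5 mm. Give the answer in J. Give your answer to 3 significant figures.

k = Gd⁴/(8D³N_a) = (80.4×10³)(7.3⁴)/(8·36.0³·20) = 30.586 N/mm
U = ½kδ² = 0.5 × 30.586 × 78.5² = 94239 N·mm = 94.239 J

94.2 J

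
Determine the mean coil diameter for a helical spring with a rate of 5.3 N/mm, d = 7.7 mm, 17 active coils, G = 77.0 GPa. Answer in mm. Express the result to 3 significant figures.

72.1 mm

D = (Gd⁴/(8N_a·k))^(1/3) = (77.0×10³·7.7⁴/(8·17·5.3))^(1/3)
  = (375525)^(1/3) = 72.1461 mm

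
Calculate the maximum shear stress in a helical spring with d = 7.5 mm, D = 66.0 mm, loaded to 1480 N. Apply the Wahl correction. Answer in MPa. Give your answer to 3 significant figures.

688 MPa

Spring index C = D/d = 66.0/7.5 = 8.8000
K_W = (4C−1)/(4C−4) + 0.615/C = 34.200/31.200 + 0.0699 = 1.1660
τ₀ = 8FD/(πd³) = 8·1480·66.0/(π·7.5³) = 781440/1325.4 = 589.61 MPa
τ_max = K·τ₀ = 1.1660 × 589.61 = 687.5 MPa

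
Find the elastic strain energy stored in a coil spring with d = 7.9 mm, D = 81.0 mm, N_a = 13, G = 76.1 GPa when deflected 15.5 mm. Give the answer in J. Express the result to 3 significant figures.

0.644 J

k = Gd⁴/(8D³N_a) = (76.1×10³)(7.9⁴)/(8·81.0³·13) = 5.363 N/mm
U = ½kδ² = 0.5 × 5.363 × 15.5² = 644.23 N·mm = 0.64423 J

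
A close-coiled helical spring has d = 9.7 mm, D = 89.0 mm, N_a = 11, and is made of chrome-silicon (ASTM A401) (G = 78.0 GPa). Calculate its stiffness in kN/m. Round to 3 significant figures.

k = Gd⁴/(8D³N_a) = (78.0×10³ × 9.7⁴) / (8 × 89.0³ × 11)
  = 6.90528e+08 / 6.20373e+07 = 11.131 N/mm

11.1 kN/m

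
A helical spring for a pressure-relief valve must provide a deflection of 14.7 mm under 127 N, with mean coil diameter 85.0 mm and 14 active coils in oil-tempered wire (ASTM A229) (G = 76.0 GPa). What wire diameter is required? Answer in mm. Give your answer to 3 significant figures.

Required rate k = F/δ = 127/14.7 = 8.6395 N/mm
d = (8D³N_a·k / G)^(1/4) = (8·85.0³·14·8.6395 / (76.0×10³))^0.25
  = (7818.9)^0.25 = 9.4034 mm

9.40 mm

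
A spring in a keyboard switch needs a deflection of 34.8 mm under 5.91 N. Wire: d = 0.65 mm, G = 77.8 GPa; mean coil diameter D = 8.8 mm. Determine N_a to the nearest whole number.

Required rate k = F/δ = 5.91/34.8 = 0.16983 N/mm
N_a = Gd⁴/(8D³k) = (77.8×10³ × 0.65⁴)/(8 × 8.8³ × 0.16983)
    = 13887.8 / 925.862 = 15 → 15 coils

15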